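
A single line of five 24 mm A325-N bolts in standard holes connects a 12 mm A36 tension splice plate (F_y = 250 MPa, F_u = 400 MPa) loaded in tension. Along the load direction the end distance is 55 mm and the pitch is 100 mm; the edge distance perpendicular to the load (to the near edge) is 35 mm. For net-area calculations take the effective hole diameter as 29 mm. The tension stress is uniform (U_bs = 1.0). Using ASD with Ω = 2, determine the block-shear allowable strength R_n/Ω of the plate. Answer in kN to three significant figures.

Shear plane L_v = 55 + 4·100 = 455 mm; A_gv = 455 × 12 = 5460 mm².
A_nv = (455 − 4.5·29) × 12 = 3894 mm².
A_nt = (35 − 0.5·29) × 12 = 246 mm².
0.6 F_u A_nv = 934.6 kN; 0.6 F_y A_gv = 819 kN → shear yielding governs the shear term.
R_n = 819 + 1.0 × 400 × 246 / 1000 = 917.4 kN.
Allowable strength R_n/Ω = 917.4 / 2 = 459 kN.

459 kN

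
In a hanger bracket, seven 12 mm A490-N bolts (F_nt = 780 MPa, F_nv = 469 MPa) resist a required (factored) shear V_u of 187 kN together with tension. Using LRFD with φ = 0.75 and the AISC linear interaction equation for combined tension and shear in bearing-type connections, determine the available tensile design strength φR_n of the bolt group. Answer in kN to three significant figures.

A_b = π·12²/4 = 113.1 mm²; f_rv = 187 × 1000 / (7 × 113.1) = 236.2 MPa.
F'_nt = 1.3 F_nt − (F_nt / φF_nv) f_rv = 1.3·780 − (780/(0.75·469))·236.2 = 490.2 MPa, capped at F_nt → F'_nt = 490.2 MPa.
R_n = F'_nt · A_b · n = 490.2 × 113.1 × 7 / 1000 = 388.1 kN.
Design strength φR_n = 0.75 × 388.1 = 291 kN.

291 kN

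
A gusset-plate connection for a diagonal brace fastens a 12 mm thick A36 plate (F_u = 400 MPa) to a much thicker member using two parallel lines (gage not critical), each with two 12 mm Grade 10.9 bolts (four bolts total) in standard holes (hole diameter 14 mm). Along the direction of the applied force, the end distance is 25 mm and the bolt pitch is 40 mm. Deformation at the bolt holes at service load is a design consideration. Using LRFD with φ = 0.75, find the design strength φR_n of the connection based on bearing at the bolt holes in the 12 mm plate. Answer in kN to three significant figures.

Per bolt r_n = 1.2 l_c t F_u ≤ 2.4 d t F_u; upper limit = 2.4 × 12 × 12 × 400 / 1000 = 138.2 kN.
Edge bolt: l_c = 25 − 14/2 = 18 mm → 1.2 × 18 × 12 × 400 / 1000 = 103.7 → r_n = 103.7 kN.
Interior bolts: l_c = 40 − 14 = 26 mm → 1.2 × 26 × 12 × 400 / 1000 = 149.8 → r_n = 138.2 kN.
R_n = 2 × 103.7 + 2 × 138.2 = 483.8 kN.
Design strength φR_n = 0.75 × 483.8 = 363 kN.

363 kN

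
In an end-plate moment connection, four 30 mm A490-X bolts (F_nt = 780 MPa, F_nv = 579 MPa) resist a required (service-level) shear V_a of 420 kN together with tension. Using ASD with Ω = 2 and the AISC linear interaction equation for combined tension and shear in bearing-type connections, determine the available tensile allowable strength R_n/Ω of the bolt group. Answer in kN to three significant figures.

868 kN

A_b = π·30²/4 = 706.9 mm²; f_rv = 420 × 1000 / (4 × 706.9) = 148.5 MPa.
F'_nt = 1.3 F_nt − (Ω F_nt / F_nv) f_rv = 1.3·780 − (2·780/579)·148.5 = 613.8 MPa, capped at F_nt → F'_nt = 613.8 MPa.
R_n = F'_nt · A_b · n = 613.8 × 706.9 × 4 / 1000 = 1735 kN.
Allowable strength R_n/Ω = 1735 / 2 = 868 kN.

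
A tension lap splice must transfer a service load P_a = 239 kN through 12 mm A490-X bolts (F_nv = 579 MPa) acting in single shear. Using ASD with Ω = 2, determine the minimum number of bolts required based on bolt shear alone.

A_b = π·12²/4 = 113.1 mm².
Per-bolt allowable strength R_n/Ω = 579 × 113.1 × 1 / 1000 / 2 = 32.74 kN.
n ≥ 239 / 32.74 = 7.3 → use 8 bolts.

8 bolts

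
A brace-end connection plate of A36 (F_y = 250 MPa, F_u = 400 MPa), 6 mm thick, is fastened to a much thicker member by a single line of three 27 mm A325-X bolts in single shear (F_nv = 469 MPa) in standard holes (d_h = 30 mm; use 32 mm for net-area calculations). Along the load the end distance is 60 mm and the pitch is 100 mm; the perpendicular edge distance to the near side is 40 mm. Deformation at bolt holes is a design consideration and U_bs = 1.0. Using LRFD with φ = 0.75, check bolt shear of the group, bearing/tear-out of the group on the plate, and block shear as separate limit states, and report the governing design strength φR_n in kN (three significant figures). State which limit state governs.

Bolt shear: A_b = π·27²/4 = 572.6 mm²; R_n = 469 × 572.6 × 3 × 1 / 1000 = 805.6 kN → 0.75 × 805.6 = 604 kN.
Bearing: edge l_c = 45, r_n = 129.6 kN; interior l_c = 70, r_n = 155.5 kN; R_n = 129.6 + 2·155.5 = 440.6 kN → 330 kN.
Block shear: A_gv = 1560, A_nv = 1080, A_nt = 144 mm²; R_n = min(0.6F_uA_nv, 0.6F_yA_gv) + U_bs·F_u·A_nt = 291.6 kN → 219 kN.
Block shear governs: 219 kN.

219 kN (block shear governs)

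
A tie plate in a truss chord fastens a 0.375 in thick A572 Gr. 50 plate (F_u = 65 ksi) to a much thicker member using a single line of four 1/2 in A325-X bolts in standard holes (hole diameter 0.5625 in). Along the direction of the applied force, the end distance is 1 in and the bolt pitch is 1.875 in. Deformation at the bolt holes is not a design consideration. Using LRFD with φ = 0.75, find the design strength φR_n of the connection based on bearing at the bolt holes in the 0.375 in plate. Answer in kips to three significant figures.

102 kips

Per bolt r_n = 1.5 l_c t F_u ≤ 3.0 d t F_u; upper limit = 3.0 × 0.5 × 0.375 × 65 = 36.56 kips.
Edge bolt: l_c = 1 − 0.5625/2 = 0.7188 in → 1.5 × 0.7188 × 0.375 × 65 = 26.28 → r_n = 26.28 kips.
Interior bolts: l_c = 1.875 − 0.5625 = 1.312 in → 1.5 × 1.312 × 0.375 × 65 = 47.99 → r_n = 36.56 kips.
R_n = 1 × 26.28 + 3 × 36.56 = 136 kips.
Design strength φR_n = 0.75 × 136 = 102 kips.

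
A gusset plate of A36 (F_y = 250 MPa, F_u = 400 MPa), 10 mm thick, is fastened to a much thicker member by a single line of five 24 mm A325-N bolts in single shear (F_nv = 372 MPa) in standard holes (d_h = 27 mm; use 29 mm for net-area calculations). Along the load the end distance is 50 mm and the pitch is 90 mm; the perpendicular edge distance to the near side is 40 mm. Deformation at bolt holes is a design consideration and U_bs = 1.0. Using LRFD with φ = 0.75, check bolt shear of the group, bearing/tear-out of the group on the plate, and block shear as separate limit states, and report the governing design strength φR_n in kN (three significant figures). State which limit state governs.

538 kN (block shear governs)

Bolt shear: A_b = π·24²/4 = 452.4 mm²; R_n = 372 × 452.4 × 5 × 1 / 1000 = 841.4 kN → 0.75 × 841.4 = 631 kN.
Bearing: edge l_c = 36.5, r_n = 175.2 kN; interior l_c = 63, r_n = 230.4 kN; R_n = 175.2 + 4·230.4 = 1097 kN → 823 kN.
Block shear: A_gv = 4100, A_nv = 2795, A_nt = 255 mm²; R_n = min(0.6F_uA_nv, 0.6F_yA_gv) + U_bs·F_u·A_nt = 717 kN → 538 kN.
Block shear governs: 538 kN.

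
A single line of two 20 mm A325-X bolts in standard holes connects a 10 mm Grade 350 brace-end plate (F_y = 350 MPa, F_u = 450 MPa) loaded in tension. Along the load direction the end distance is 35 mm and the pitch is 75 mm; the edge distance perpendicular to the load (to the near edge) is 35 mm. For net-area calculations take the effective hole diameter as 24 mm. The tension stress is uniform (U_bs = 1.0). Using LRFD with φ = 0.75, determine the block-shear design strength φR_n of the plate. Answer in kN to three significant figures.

227 kN

Shear plane L_v = 35 + 1·75 = 110 mm; A_gv = 110 × 10 = 1100 mm².
A_nv = (110 − 1.5·24) × 10 = 740 mm².
A_nt = (35 − 0.5·24) × 10 = 230 mm².
0.6 F_u A_nv = 199.8 kN; 0.6 F_y A_gv = 231 kN → shear rupture governs the shear term.
R_n = 199.8 + 1.0 × 450 × 230 / 1000 = 303.3 kN.
Design strength φR_n = 0.75 × 303.3 = 227 kN.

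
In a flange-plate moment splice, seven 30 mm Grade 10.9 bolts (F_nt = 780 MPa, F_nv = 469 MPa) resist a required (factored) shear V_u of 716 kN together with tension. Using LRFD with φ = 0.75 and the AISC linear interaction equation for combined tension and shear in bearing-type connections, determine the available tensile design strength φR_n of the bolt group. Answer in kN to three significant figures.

2570 kN

A_b = π·30²/4 = 706.9 mm²; f_rv = 716 × 1000 / (7 × 706.9) = 144.7 MPa.
F'_nt = 1.3 F_nt − (F_nt / φF_nv) f_rv = 1.3·780 − (780/(0.75·469))·144.7 = 693.1 MPa, capped at F_nt → F'_nt = 693.1 MPa.
R_n = F'_nt · A_b · n = 693.1 × 706.9 × 7 / 1000 = 3430 kN.
Design strength φR_n = 0.75 × 3430 = 2570 kN.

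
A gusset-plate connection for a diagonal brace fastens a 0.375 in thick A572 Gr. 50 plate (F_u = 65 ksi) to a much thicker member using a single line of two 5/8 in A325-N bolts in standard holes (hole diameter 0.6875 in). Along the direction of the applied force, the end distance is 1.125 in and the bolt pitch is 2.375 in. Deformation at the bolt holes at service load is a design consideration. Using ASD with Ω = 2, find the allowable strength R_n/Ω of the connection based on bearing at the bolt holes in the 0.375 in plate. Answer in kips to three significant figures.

Per bolt r_n = 1.2 l_c t F_u ≤ 2.4 d t F_u; upper limit = 2.4 × 0.625 × 0.375 × 65 = 36.56 kips.
Edge bolt: l_c = 1.125 − 0.6875/2 = 0.7812 in → 1.2 × 0.7812 × 0.375 × 65 = 22.85 → r_n = 22.85 kips.
Interior bolts: l_c = 2.375 − 0.6875 = 1.688 in → 1.2 × 1.688 × 0.375 × 65 = 49.36 → r_n = 36.56 kips.
R_n = 1 × 22.85 + 1 × 36.56 = 59.41 kips.
Allowable strength R_n/Ω = 59.41 / 2 = 29.7 kips.

29.7 kips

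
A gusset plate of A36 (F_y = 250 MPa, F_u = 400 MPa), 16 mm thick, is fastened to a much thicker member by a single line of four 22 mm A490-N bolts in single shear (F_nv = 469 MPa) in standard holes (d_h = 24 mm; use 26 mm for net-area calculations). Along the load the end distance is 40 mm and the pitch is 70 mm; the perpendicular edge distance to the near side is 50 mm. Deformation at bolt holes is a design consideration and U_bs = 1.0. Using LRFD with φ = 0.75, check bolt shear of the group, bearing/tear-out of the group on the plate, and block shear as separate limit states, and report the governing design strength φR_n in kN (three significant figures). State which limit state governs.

535 kN (bolt shear governs)

Bolt shear: A_b = π·22²/4 = 380.1 mm²; R_n = 469 × 380.1 × 4 × 1 / 1000 = 713.1 kN → 0.75 × 713.1 = 535 kN.
Bearing: edge l_c = 28, r_n = 215 kN; interior l_c = 46, r_n = 337.9 kN; R_n = 215 + 3·337.9 = 1229 kN → 922 kN.
Block shear: A_gv = 4000, A_nv = 2544, A_nt = 592 mm²; R_n = min(0.6F_uA_nv, 0.6F_yA_gv) + U_bs·F_u·A_nt = 836.8 kN → 628 kN.
Bolt shear governs: 535 kN.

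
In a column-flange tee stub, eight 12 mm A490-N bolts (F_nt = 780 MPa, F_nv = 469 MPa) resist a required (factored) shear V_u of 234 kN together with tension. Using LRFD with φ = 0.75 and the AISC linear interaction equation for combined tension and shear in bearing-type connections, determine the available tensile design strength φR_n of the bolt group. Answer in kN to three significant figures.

299 kN

A_b = π·12²/4 = 113.1 mm²; f_rv = 234 × 1000 / (8 × 113.1) = 258.6 MPa.
F'_nt = 1.3 F_nt − (F_nt / φF_nv) f_rv = 1.3·780 − (780/(0.75·469))·258.6 = 440.5 MPa, capped at F_nt → F'_nt = 440.5 MPa.
R_n = F'_nt · A_b · n = 440.5 × 113.1 × 8 / 1000 = 398.6 kN.
Design strength φR_n = 0.75 × 398.6 = 299 kN.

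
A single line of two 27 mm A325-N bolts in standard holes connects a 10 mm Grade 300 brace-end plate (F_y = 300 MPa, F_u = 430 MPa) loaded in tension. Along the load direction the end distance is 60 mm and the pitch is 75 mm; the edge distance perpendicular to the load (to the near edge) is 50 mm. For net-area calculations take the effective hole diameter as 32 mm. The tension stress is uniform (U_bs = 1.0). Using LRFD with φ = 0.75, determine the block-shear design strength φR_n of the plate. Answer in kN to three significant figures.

Shear plane L_v = 60 + 1·75 = 135 mm; A_gv = 135 × 10 = 1350 mm².
A_nv = (135 − 1.5·32) × 10 = 870 mm².
A_nt = (50 − 0.5·32) × 10 = 340 mm².
0.6 F_u A_nv = 224.5 kN; 0.6 F_y A_gv = 243 kN → shear rupture governs the shear term.
R_n = 224.5 + 1.0 × 430 × 340 / 1000 = 370.7 kN.
Design strength φR_n = 0.75 × 370.7 = 278 kN.

278 kN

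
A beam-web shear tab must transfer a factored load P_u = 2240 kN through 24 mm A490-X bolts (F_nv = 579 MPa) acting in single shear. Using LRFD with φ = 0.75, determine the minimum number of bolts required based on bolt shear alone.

12 bolts

A_b = π·24²/4 = 452.4 mm².
Per-bolt design strength φR_n = 0.75 × 579 × 452.4 × 1 / 1000 = 196.5 kN.
n ≥ 2240 / 196.5 = 11.4 → use 12 bolts.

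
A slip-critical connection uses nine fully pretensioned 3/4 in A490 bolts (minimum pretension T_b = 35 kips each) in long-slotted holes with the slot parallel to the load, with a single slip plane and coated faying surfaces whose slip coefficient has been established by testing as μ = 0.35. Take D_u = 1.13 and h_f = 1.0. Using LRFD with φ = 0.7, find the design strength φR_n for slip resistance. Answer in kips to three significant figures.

87.2 kips

R_n = μ · D_u · h_f · T_b · n_s · n_b = 0.35 × 1.13 × 1.0 × 35 × 1 × 9 = 124.6 kips.
Design strength φR_n = 0.7 × 124.6 = 87.2 kips.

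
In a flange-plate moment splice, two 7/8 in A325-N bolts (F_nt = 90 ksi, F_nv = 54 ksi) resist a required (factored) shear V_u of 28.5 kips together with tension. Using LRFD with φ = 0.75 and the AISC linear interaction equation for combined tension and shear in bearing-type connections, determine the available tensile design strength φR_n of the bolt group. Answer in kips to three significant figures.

58 kips

A_b = π·0.875²/4 = 0.6013 in²; f_rv = 28.5 / (2 × 0.6013) = 23.7 ksi.
F'_nt = 1.3 F_nt − (F_nt / φF_nv) f_rv = 1.3·90 − (90/(0.75·54))·23.7 = 64.34 ksi, capped at F_nt → F'_nt = 64.34 ksi.
R_n = F'_nt · A_b · n = 64.34 × 0.6013 × 2 = 77.38 kips.
Design strength φR_n = 0.75 × 77.38 = 58 kips.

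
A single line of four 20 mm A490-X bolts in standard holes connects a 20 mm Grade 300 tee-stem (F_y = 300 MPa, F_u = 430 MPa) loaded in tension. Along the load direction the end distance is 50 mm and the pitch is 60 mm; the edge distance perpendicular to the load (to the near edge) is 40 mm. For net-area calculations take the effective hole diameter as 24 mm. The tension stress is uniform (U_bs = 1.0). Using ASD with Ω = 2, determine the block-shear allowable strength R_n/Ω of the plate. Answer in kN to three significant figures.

Shear plane L_v = 50 + 3·60 = 230 mm; A_gv = 230 × 20 = 4600 mm².
A_nv = (230 − 3.5·24) × 20 = 2920 mm².
A_nt = (40 − 0.5·24) × 20 = 560 mm².
0.6 F_u A_nv = 753.4 kN; 0.6 F_y A_gv = 828 kN → shear rupture governs the shear term.
R_n = 753.4 + 1.0 × 430 × 560 / 1000 = 994.2 kN.
Allowable strength R_n/Ω = 994.2 / 2 = 497 kN.

497 kN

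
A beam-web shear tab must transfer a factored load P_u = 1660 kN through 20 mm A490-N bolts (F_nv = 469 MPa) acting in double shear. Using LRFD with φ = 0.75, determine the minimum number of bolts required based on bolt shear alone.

8 bolts

A_b = π·20²/4 = 314.2 mm².
Per-bolt design strength φR_n = 0.75 × 469 × 314.2 × 2 / 1000 = 221 kN.
n ≥ 1660 / 221 = 7.511 → use 8 bolts.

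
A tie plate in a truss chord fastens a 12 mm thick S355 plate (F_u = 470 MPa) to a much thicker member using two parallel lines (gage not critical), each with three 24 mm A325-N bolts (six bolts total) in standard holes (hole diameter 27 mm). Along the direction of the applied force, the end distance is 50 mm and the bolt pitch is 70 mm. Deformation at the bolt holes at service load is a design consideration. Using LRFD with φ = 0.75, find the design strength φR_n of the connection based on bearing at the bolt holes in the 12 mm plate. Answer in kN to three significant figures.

Per bolt r_n = 1.2 l_c t F_u ≤ 2.4 d t F_u; upper limit = 2.4 × 24 × 12 × 470 / 1000 = 324.9 kN.
Edge bolt: l_c = 50 − 27/2 = 36.5 mm → 1.2 × 36.5 × 12 × 470 / 1000 = 247 → r_n = 247 kN.
Interior bolts: l_c = 70 − 27 = 43 mm → 1.2 × 43 × 12 × 470 / 1000 = 291 → r_n = 291 kN.
R_n = 2 × 247 + 4 × 291 = 1658 kN.
Design strength φR_n = 0.75 × 1658 = 1240 kN.

1240 kN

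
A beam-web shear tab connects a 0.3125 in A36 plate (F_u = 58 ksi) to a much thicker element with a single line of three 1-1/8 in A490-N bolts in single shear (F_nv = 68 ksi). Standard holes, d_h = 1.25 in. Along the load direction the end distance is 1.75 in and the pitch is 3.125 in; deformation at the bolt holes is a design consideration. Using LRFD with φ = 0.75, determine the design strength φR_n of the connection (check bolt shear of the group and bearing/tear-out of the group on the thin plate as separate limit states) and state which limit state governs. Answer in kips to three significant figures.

Bolt shear: A_b = π·1.125²/4 = 0.994 in²; R_n = 68 × 0.994 × 3 × 1 = 202.8 kips → 0.75 × 202.8 = 152 kips.
Bearing (1.2 l_c t F_u ≤ 2.4 d t F_u): upper limit = 2.4·1.125·0.3125·58 = 48.94 kips.
  Edge l_c = 1.75 − 1.25/2 = 1.125 → r_n = 24.47 kips; interior l_c = 3.125 − 1.25 = 1.875 → r_n = 40.78 kips.
  R_n,bearing = 1·24.47 + 2·40.78 = 106 kips → 0.75 × 106 = 79.5 kips.
Bearing governs: 79.5 kips.

79.5 kips (bearing governs)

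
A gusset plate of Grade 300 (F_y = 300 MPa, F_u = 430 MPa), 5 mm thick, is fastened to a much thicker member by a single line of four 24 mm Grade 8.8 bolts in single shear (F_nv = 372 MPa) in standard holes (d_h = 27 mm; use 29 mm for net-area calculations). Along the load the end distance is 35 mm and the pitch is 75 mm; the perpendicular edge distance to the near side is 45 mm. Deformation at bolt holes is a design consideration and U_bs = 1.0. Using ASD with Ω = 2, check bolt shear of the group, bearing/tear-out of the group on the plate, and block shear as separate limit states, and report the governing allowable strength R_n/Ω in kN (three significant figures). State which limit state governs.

135 kN (block shear governs)

Bolt shear: A_b = π·24²/4 = 452.4 mm²; R_n = 372 × 452.4 × 4 × 1 / 1000 = 673.2 kN → 673.2 / 2 = 337 kN.
Bearing: edge l_c = 21.5, r_n = 55.47 kN; interior l_c = 48, r_n = 123.8 kN; R_n = 55.47 + 3·123.8 = 427 kN → 213 kN.
Block shear: A_gv = 1300, A_nv = 792.5, A_nt = 152.5 mm²; R_n = min(0.6F_uA_nv, 0.6F_yA_gv) + U_bs·F_u·A_nt = 270 kN → 135 kN.
Block shear governs: 135 kN.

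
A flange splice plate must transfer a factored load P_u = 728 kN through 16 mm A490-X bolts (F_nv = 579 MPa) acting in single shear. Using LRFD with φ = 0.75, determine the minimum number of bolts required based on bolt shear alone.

9 bolts

A_b = π·16²/4 = 201.1 mm².
Per-bolt design strength φR_n = 0.75 × 579 × 201.1 × 1 / 1000 = 87.31 kN.
n ≥ 728 / 87.31 = 8.338 → use 9 bolts.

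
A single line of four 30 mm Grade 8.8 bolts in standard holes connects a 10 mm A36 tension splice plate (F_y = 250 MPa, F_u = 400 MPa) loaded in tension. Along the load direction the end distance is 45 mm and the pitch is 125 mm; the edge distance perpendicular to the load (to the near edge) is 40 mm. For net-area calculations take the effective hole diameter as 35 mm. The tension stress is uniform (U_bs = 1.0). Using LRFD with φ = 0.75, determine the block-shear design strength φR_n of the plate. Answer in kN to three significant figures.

Shear plane L_v = 45 + 3·125 = 420 mm; A_gv = 420 × 10 = 4200 mm².
A_nv = (420 − 3.5·35) × 10 = 2975 mm².
A_nt = (40 − 0.5·35) × 10 = 225 mm².
0.6 F_u A_nv = 714 kN; 0.6 F_y A_gv = 630 kN → shear yielding governs the shear term.
R_n = 630 + 1.0 × 400 × 225 / 1000 = 720 kN.
Design strength φR_n = 0.75 × 720 = 540 kN.

540 kN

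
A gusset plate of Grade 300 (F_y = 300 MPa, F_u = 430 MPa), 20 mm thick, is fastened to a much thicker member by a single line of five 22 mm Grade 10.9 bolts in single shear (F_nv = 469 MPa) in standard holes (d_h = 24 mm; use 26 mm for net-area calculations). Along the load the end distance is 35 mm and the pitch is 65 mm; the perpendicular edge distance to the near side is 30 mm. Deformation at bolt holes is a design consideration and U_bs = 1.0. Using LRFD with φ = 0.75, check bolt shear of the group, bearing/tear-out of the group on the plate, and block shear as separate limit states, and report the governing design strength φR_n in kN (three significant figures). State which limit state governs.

669 kN (bolt shear governs)

Bolt shear: A_b = π·22²/4 = 380.1 mm²; R_n = 469 × 380.1 × 5 × 1 / 1000 = 891.4 kN → 0.75 × 891.4 = 669 kN.
Bearing: edge l_c = 23, r_n = 237.4 kN; interior l_c = 41, r_n = 423.1 kN; R_n = 237.4 + 4·423.1 = 1930 kN → 1450 kN.
Block shear: A_gv = 5900, A_nv = 3560, A_nt = 340 mm²; R_n = min(0.6F_uA_nv, 0.6F_yA_gv) + U_bs·F_u·A_nt = 1065 kN → 799 kN.
Bolt shear governs: 669 kN.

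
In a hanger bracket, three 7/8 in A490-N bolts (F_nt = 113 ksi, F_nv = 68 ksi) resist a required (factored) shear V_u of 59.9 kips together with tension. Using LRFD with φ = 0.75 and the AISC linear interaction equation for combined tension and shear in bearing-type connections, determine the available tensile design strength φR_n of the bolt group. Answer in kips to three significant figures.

99.2 kips

A_b = π·0.875²/4 = 0.6013 in²; f_rv = 59.9 / (3 × 0.6013) = 33.2 ksi.
F'_nt = 1.3 F_nt − (F_nt / φF_nv) f_rv = 1.3·113 − (113/(0.75·68))·33.2 = 73.33 ksi, capped at F_nt → F'_nt = 73.33 ksi.
R_n = F'_nt · A_b · n = 73.33 × 0.6013 × 3 = 132.3 kips.
Design strength φR_n = 0.75 × 132.3 = 99.2 kips.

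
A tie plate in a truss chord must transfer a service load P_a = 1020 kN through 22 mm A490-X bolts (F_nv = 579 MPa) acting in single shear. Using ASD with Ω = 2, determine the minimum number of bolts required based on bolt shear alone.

A_b = π·22²/4 = 380.1 mm².
Per-bolt allowable strength R_n/Ω = 579 × 380.1 × 1 / 1000 / 2 = 110 kN.
n ≥ 1020 / 110 = 9.269 → use 10 bolts.

10 bolts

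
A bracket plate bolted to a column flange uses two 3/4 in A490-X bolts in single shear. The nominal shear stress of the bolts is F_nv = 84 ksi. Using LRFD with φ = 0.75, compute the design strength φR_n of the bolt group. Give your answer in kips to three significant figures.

55.7 kips

A_b = π × 0.75² / 4 = 0.4418 in².
R_n = F_nv · A_b · n · n_s = 84 × 0.4418 × 2 × 1 = 74.22 kips.
Design strength φR_n = 0.75 × 74.22 = 55.7 kips.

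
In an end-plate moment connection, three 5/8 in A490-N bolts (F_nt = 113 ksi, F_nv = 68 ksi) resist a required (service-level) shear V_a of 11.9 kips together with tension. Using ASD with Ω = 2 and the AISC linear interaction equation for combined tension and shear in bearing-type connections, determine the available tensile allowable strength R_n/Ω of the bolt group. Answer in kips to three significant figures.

47.8 kips

A_b = π·0.625²/4 = 0.3068 in²; f_rv = 11.9 / (3 × 0.3068) = 12.93 ksi.
F'_nt = 1.3 F_nt − (Ω F_nt / F_nv) f_rv = 1.3·113 − (2·113/68)·12.93 = 103.9 ksi, capped at F_nt → F'_nt = 103.9 ksi.
R_n = F'_nt · A_b · n = 103.9 × 0.3068 × 3 = 95.66 kips.
Allowable strength R_n/Ω = 95.66 / 2 = 47.8 kips.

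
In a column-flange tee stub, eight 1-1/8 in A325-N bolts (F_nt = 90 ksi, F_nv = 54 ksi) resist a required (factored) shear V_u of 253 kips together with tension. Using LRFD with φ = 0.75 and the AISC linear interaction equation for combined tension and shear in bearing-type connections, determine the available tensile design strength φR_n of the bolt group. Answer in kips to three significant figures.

276 kips

A_b = π·1.125²/4 = 0.994 in²; f_rv = 253 / (8 × 0.994) = 31.82 ksi.
F'_nt = 1.3 F_nt − (F_nt / φF_nv) f_rv = 1.3·90 − (90/(0.75·54))·31.82 = 46.3 ksi, capped at F_nt → F'_nt = 46.3 ksi.
R_n = F'_nt · A_b · n = 46.3 × 0.994 × 8 = 368.2 kips.
Design strength φR_n = 0.75 × 368.2 = 276 kips.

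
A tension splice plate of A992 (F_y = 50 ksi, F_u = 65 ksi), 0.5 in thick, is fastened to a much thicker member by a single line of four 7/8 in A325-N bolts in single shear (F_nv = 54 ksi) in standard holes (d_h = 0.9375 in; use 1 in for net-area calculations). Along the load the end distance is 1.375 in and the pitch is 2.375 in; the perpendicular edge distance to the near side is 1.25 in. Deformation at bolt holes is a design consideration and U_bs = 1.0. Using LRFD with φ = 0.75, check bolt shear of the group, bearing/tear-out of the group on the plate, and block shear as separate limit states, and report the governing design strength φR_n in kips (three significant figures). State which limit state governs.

Bolt shear: A_b = π·0.875²/4 = 0.6013 in²; R_n = 54 × 0.6013 × 4 × 1 = 129.9 kips → 0.75 × 129.9 = 97.4 kips.
Bearing: edge l_c = 0.9062, r_n = 35.34 kips; interior l_c = 1.438, r_n = 56.06 kips; R_n = 35.34 + 3·56.06 = 203.5 kips → 153 kips.
Block shear: A_gv = 4.25, A_nv = 2.5, A_nt = 0.375 in²; R_n = min(0.6F_uA_nv, 0.6F_yA_gv) + U_bs·F_u·A_nt = 121.9 kips → 91.4 kips.
Block shear governs: 91.4 kips.

91.4 kips (block shear governs)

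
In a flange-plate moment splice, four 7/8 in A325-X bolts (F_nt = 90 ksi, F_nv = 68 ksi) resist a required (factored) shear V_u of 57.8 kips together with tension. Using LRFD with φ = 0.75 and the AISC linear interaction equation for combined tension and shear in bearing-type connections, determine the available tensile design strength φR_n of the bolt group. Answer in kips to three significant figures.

A_b = π·0.875²/4 = 0.6013 in²; f_rv = 57.8 / (4 × 0.6013) = 24.03 ksi.
F'_nt = 1.3 F_nt − (F_nt / φF_nv) f_rv = 1.3·90 − (90/(0.75·68))·24.03 = 74.59 ksi, capped at F_nt → F'_nt = 74.59 ksi.
R_n = F'_nt · A_b · n = 74.59 × 0.6013 × 4 = 179.4 kips.
Design strength φR_n = 0.75 × 179.4 = 135 kips.

135 kips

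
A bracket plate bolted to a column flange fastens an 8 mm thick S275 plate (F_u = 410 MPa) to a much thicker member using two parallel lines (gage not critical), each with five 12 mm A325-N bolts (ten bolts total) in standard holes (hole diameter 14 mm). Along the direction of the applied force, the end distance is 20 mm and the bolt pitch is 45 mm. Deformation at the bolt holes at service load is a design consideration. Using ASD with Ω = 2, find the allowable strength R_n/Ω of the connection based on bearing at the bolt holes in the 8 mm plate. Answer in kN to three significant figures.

429 kN

Per bolt r_n = 1.2 l_c t F_u ≤ 2.4 d t F_u; upper limit = 2.4 × 12 × 8 × 410 / 1000 = 94.46 kN.
Edge bolt: l_c = 20 − 14/2 = 13 mm → 1.2 × 13 × 8 × 410 / 1000 = 51.17 → r_n = 51.17 kN.
Interior bolts: l_c = 45 − 14 = 31 mm → 1.2 × 31 × 8 × 410 / 1000 = 122 → r_n = 94.46 kN.
R_n = 2 × 51.17 + 8 × 94.46 = 858 kN.
Allowable strength R_n/Ω = 858 / 2 = 429 kN.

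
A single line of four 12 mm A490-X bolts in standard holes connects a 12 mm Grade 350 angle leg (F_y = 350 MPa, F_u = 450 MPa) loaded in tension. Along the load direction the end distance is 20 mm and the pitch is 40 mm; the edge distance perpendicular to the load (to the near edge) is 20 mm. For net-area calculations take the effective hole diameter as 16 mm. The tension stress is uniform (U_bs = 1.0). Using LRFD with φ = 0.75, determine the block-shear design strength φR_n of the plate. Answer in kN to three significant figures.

Shear plane L_v = 20 + 3·40 = 140 mm; A_gv = 140 × 12 = 1680 mm².
A_nv = (140 − 3.5·16) × 12 = 1008 mm².
A_nt = (20 − 0.5·16) × 12 = 144 mm².
0.6 F_u A_nv = 272.2 kN; 0.6 F_y A_gv = 352.8 kN → shear rupture governs the shear term.
R_n = 272.2 + 1.0 × 450 × 144 / 1000 = 337 kN.
Design strength φR_n = 0.75 × 337 = 253 kN.

253 kN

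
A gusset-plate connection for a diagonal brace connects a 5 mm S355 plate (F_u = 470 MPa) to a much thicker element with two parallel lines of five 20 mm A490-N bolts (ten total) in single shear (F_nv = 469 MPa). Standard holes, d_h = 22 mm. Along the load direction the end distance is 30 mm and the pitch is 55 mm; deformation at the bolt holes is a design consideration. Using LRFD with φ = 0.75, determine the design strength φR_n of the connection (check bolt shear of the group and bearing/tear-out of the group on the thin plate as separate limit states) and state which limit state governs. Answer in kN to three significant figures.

Bolt shear: A_b = π·20²/4 = 314.2 mm²; R_n = 469 × 314.2 × 10 × 1 / 1000 = 1473 kN → 0.75 × 1473 = 1110 kN.
Bearing (1.2 l_c t F_u ≤ 2.4 d t F_u): upper limit = 2.4·20·5·470 / 1000 = 112.8 kN.
  Edge l_c = 30 − 22/2 = 19 → r_n = 53.58 kN; interior l_c = 55 − 22 = 33 → r_n = 93.06 kN.
  R_n,bearing = 2·53.58 + 8·93.06 = 851.6 kN → 0.75 × 851.6 = 639 kN.
Bearing governs: 639 kN.

639 kN (bearing governs)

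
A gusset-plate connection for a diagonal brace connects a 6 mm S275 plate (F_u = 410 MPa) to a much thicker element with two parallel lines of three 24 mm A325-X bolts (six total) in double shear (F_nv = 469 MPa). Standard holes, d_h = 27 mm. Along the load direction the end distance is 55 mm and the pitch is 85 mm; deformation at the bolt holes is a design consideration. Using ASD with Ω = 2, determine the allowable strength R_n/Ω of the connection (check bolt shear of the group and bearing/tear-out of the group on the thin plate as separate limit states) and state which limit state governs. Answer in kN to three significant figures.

406 kN (bearing governs)

Bolt shear: A_b = π·24²/4 = 452.4 mm²; R_n = 469 × 452.4 × 6 × 2 / 1000 = 2546 kN → 2546 / 2 = 1270 kN.
Bearing (1.2 l_c t F_u ≤ 2.4 d t F_u): upper limit = 2.4·24·6·410 / 1000 = 141.7 kN.
  Edge l_c = 55 − 27/2 = 41.5 → r_n = 122.5 kN; interior l_c = 85 − 27 = 58 → r_n = 141.7 kN.
  R_n,bearing = 2·122.5 + 4·141.7 = 811.8 kN → 811.8 / 2 = 406 kN.
Bearing governs: 406 kN.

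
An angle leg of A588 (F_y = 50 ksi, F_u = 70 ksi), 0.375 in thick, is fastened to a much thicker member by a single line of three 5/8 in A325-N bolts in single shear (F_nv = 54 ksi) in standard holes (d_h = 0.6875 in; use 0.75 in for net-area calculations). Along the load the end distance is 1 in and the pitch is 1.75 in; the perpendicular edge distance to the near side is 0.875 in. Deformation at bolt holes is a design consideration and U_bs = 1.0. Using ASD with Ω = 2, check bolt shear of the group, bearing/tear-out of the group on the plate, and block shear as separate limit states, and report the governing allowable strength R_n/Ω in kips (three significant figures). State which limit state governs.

24.9 kips (bolt shear governs)

Bolt shear: A_b = π·0.625²/4 = 0.3068 in²; R_n = 54 × 0.3068 × 3 × 1 = 49.7 kips → 49.7 / 2 = 24.9 kips.
Bearing: edge l_c = 0.6562, r_n = 20.67 kips; interior l_c = 1.062, r_n = 33.47 kips; R_n = 20.67 + 2·33.47 = 87.61 kips → 43.8 kips.
Block shear: A_gv = 1.688, A_nv = 0.9844, A_nt = 0.1875 in²; R_n = min(0.6F_uA_nv, 0.6F_yA_gv) + U_bs·F_u·A_nt = 54.47 kips → 27.2 kips.
Bolt shear governs: 24.9 kips.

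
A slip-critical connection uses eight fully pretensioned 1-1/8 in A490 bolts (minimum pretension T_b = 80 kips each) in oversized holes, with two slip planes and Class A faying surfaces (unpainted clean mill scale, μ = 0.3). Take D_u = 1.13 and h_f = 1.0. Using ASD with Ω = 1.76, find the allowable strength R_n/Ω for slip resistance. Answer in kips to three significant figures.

247 kips

R_n = μ · D_u · h_f · T_b · n_s · n_b = 0.3 × 1.13 × 1.0 × 80 × 2 × 8 = 433.9 kips.
Allowable strength R_n/Ω = 433.9 / 1.76 = 247 kips.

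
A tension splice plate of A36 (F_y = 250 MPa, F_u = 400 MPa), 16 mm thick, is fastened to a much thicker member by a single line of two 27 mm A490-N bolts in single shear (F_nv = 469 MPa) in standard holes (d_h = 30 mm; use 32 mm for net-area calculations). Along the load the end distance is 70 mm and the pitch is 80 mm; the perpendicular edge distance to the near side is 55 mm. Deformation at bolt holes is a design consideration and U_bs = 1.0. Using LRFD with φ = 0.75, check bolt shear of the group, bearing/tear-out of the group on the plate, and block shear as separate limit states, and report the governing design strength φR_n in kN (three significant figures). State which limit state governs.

Bolt shear: A_b = π·27²/4 = 572.6 mm²; R_n = 469 × 572.6 × 2 × 1 / 1000 = 537.1 kN → 0.75 × 537.1 = 403 kN.
Bearing: edge l_c = 55, r_n = 414.7 kN; interior l_c = 50, r_n = 384 kN; R_n = 414.7 + 1·384 = 798.7 kN → 599 kN.
Block shear: A_gv = 2400, A_nv = 1632, A_nt = 624 mm²; R_n = min(0.6F_uA_nv, 0.6F_yA_gv) + U_bs·F_u·A_nt = 609.6 kN → 457 kN.
Bolt shear governs: 403 kN.

403 kN (bolt shear governs)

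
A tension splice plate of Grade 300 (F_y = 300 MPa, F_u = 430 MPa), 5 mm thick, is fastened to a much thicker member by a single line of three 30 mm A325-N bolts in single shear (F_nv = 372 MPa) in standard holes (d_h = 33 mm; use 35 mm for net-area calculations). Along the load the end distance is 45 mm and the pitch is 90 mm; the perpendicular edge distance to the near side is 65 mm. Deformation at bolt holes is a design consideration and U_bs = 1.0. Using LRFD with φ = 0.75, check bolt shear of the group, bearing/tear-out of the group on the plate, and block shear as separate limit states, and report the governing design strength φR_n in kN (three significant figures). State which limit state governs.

210 kN (block shear governs)

Bolt shear: A_b = π·30²/4 = 706.9 mm²; R_n = 372 × 706.9 × 3 × 1 / 1000 = 788.9 kN → 0.75 × 788.9 = 592 kN.
Bearing: edge l_c = 28.5, r_n = 73.53 kN; interior l_c = 57, r_n = 147.1 kN; R_n = 73.53 + 2·147.1 = 367.6 kN → 276 kN.
Block shear: A_gv = 1125, A_nv = 687.5, A_nt = 237.5 mm²; R_n = min(0.6F_uA_nv, 0.6F_yA_gv) + U_bs·F_u·A_nt = 279.5 kN → 210 kN.
Block shear governs: 210 kN.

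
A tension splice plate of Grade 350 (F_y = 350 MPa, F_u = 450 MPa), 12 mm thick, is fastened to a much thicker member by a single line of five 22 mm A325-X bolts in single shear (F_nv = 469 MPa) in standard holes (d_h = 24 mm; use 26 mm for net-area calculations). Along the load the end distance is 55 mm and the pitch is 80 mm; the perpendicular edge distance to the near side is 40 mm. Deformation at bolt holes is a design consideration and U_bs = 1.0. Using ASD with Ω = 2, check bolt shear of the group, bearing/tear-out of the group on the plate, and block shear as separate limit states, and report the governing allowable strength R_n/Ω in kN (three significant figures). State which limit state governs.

Bolt shear: A_b = π·22²/4 = 380.1 mm²; R_n = 469 × 380.1 × 5 × 1 / 1000 = 891.4 kN → 891.4 / 2 = 446 kN.
Bearing: edge l_c = 43, r_n = 278.6 kN; interior l_c = 56, r_n = 285.1 kN; R_n = 278.6 + 4·285.1 = 1419 kN → 710 kN.
Block shear: A_gv = 4500, A_nv = 3096, A_nt = 324 mm²; R_n = min(0.6F_uA_nv, 0.6F_yA_gv) + U_bs·F_u·A_nt = 981.7 kN → 491 kN.
Bolt shear governs: 446 kN.

446 kN (bolt shear governs)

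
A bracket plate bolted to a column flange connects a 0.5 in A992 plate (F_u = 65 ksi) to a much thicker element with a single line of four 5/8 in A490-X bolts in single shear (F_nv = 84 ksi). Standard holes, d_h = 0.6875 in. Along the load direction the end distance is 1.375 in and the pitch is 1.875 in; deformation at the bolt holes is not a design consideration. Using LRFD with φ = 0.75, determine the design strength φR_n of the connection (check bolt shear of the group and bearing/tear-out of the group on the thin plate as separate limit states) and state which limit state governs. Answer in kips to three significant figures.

Bolt shear: A_b = π·0.625²/4 = 0.3068 in²; R_n = 84 × 0.3068 × 4 × 1 = 103.1 kips → 0.75 × 103.1 = 77.3 kips.
Bearing (1.5 l_c t F_u ≤ 3.0 d t F_u): upper limit = 3.0·0.625·0.5·65 = 60.94 kips.
  Edge l_c = 1.375 − 0.6875/2 = 1.031 → r_n = 50.27 kips; interior l_c = 1.875 − 0.6875 = 1.188 → r_n = 57.89 kips.
  R_n,bearing = 1·50.27 + 3·57.89 = 223.9 kips → 0.75 × 223.9 = 168 kips.
Bolt shear governs: 77.3 kips.

77.3 kips (bolt shear governs)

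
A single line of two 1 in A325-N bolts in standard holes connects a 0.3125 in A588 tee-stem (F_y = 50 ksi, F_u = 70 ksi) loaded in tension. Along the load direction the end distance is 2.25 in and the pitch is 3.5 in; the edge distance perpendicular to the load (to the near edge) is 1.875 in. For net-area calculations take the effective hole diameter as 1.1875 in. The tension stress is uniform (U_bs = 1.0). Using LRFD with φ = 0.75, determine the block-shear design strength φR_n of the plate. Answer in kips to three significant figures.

Shear plane L_v = 2.25 + 1·3.5 = 5.75 in; A_gv = 5.75 × 0.3125 = 1.797 in².
A_nv = (5.75 − 1.5·1.1875) × 0.3125 = 1.24 in².
A_nt = (1.875 − 0.5·1.1875) × 0.3125 = 0.4004 in².
0.6 F_u A_nv = 52.09 kips; 0.6 F_y A_gv = 53.91 kips → shear rupture governs the shear term.
R_n = 52.09 + 1.0 × 70 × 0.4004 = 80.12 kips.
Design strength φR_n = 0.75 × 80.12 = 60.1 kips.

60.1 kips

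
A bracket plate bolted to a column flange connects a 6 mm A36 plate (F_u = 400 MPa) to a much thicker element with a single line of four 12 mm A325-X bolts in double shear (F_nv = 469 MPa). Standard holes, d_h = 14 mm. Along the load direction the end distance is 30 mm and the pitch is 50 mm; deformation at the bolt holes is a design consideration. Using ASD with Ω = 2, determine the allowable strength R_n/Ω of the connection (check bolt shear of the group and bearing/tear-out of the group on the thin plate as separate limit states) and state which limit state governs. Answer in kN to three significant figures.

Bolt shear: A_b = π·12²/4 = 113.1 mm²; R_n = 469 × 113.1 × 4 × 2 / 1000 = 424.3 kN → 424.3 / 2 = 212 kN.
Bearing (1.2 l_c t F_u ≤ 2.4 d t F_u): upper limit = 2.4·12·6·400 / 1000 = 69.12 kN.
  Edge l_c = 30 − 14/2 = 23 → r_n = 66.24 kN; interior l_c = 50 − 14 = 36 → r_n = 69.12 kN.
  R_n,bearing = 1·66.24 + 3·69.12 = 273.6 kN → 273.6 / 2 = 137 kN.
Bearing governs: 137 kN.

137 kN (bearing governs)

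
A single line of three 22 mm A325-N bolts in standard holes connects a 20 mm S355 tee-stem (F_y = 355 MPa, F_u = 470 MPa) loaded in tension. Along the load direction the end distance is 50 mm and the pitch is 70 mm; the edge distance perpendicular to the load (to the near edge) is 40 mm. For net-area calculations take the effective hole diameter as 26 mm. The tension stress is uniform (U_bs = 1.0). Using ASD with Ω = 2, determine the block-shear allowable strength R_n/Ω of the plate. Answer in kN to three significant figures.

479 kN

Shear plane L_v = 50 + 2·70 = 190 mm; A_gv = 190 × 20 = 3800 mm².
A_nv = (190 − 2.5·26) × 20 = 2500 mm².
A_nt = (40 − 0.5·26) × 20 = 540 mm².
0.6 F_u A_nv = 705 kN; 0.6 F_y A_gv = 809.4 kN → shear rupture governs the shear term.
R_n = 705 + 1.0 × 470 × 540 / 1000 = 958.8 kN.
Allowable strength R_n/Ω = 958.8 / 2 = 479 kN.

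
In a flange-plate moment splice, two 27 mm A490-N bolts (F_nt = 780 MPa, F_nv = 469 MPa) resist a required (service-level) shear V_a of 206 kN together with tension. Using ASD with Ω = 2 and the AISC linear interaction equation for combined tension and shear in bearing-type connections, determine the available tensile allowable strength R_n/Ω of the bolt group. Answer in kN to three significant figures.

238 kN

A_b = π·27²/4 = 572.6 mm²; f_rv = 206 × 1000 / (2 × 572.6) = 179.9 MPa.
F'_nt = 1.3 F_nt − (Ω F_nt / F_nv) f_rv = 1.3·780 − (2·780/469)·179.9 = 415.6 MPa, capped at F_nt → F'_nt = 415.6 MPa.
R_n = F'_nt · A_b · n = 415.6 × 572.6 × 2 / 1000 = 475.9 kN.
Allowable strength R_n/Ω = 475.9 / 2 = 238 kN.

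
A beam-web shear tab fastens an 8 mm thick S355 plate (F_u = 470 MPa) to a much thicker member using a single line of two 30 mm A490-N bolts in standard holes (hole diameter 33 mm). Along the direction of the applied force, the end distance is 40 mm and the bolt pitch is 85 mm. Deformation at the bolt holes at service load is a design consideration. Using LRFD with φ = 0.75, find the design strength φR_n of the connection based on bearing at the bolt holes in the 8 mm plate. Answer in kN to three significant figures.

255 kN

Per bolt r_n = 1.2 l_c t F_u ≤ 2.4 d t F_u; upper limit = 2.4 × 30 × 8 × 470 / 1000 = 270.7 kN.
Edge bolt: l_c = 40 − 33/2 = 23.5 mm → 1.2 × 23.5 × 8 × 470 / 1000 = 106 → r_n = 106 kN.
Interior bolts: l_c = 85 − 33 = 52 mm → 1.2 × 52 × 8 × 470 / 1000 = 234.6 → r_n = 234.6 kN.
R_n = 1 × 106 + 1 × 234.6 = 340.7 kN.
Design strength φR_n = 0.75 × 340.7 = 255 kN.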